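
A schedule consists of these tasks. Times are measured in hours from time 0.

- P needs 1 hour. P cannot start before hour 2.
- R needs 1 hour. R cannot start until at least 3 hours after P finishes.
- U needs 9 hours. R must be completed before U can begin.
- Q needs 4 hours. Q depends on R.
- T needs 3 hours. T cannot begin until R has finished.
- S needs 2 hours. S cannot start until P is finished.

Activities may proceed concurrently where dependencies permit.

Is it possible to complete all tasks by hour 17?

Yes

P waits on its own release at hour 2, so it starts at hour 2 and finishes at 2 + 1 = hour 3.
S cannot begin until P (finishes hour 3). It runs from hour 3 to 3 + 2 = hour 5.
R cannot begin until P (finishes hour 3, plus 3-hour gap → hour 6). It runs from hour 6 to 6 + 1 = hour 7.
U waits on R (finishes hour 7), so it starts at hour 7 and finishes at 7 + 9 = hour 16.
T cannot begin until R (finishes hour 7). It runs from hour 7 to 7 + 3 = hour 10.
Q waits on R (finishes hour 7), so it starts at hour 7 and finishes at 7 + 4 = hour 11.
Every task is finished by hour 16, which is no later than the deadline of 17, so the schedule is feasible.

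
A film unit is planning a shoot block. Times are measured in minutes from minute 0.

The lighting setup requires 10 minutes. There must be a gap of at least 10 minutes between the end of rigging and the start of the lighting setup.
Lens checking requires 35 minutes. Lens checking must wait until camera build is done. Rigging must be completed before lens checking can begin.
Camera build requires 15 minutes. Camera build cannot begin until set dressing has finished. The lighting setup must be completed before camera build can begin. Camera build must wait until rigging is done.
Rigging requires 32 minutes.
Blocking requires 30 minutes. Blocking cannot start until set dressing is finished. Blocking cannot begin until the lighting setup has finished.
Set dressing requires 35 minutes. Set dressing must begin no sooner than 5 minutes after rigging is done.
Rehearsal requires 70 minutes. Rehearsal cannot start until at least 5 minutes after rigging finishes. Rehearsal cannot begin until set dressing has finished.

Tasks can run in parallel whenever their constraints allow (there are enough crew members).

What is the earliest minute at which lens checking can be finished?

122

Rigging can start immediately at minute 0; it finishes at minute 32.
After rigging (finishes minute 32, plus 10-minute gap → minute 42), the lighting setup can start at minute 42 and finishes at minute 52.
Set dressing waits on rigging (finishes minute 32, plus 5-minute gap → minute 37), so it starts at minute 37 and finishes at 37 + 35 = minute 72.
Camera build cannot start until set dressing (finishes minute 72); the lighting setup (finishes minute 52); rigging (finishes minute 32). The controlling bound is minute 72, so camera build finishes at 72 + 15 = minute 87.
Lens checking has to wait for camera build (finishes minute 87); rigging (finishes minute 32). The latest of these is minute 87, so lens checking runs minute 87 to 87 + 35 = minute 122.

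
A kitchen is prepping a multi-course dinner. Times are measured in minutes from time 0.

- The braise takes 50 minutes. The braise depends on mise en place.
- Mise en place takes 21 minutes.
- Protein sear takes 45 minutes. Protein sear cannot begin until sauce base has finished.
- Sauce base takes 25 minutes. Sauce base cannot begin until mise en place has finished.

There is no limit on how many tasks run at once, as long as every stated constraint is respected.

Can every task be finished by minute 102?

Mise en place can start immediately at minute 0; it finishes at minute 21.
After mise en place (finishes minute 21), the braise can start at minute 21 and finishes at minute 71.
Sauce base cannot begin until mise en place (finishes minute 21). It runs from minute 21 to 21 + 25 = minute 46.
Protein sear waits on sauce base (finishes minute 46), so it starts at minute 46 and finishes at 46 + 45 = minute 91.
Every task is finished by minute 91, which is no later than the deadline of 102, so the schedule is feasible.

Yes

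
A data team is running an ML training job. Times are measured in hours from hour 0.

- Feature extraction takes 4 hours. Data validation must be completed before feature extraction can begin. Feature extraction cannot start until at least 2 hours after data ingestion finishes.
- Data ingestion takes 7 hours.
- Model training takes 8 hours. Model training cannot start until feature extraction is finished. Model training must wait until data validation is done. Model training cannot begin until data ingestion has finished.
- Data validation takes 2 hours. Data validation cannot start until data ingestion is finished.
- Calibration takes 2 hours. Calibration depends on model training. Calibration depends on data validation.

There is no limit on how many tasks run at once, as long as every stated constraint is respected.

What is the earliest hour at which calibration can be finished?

Data ingestion has no prerequisites, so it starts at hour 0 and finishes at hour 7.
Data validation waits on data ingestion (finishes hour 7), so it starts at hour 7 and finishes at 7 + 2 = hour 9.
Feature extraction has to wait for data validation (finishes hour 9); data ingestion (finishes hour 7, plus 2-hour gap → hour 9). The latest of these is hour 9, so feature extraction runs hour 9 to 9 + 4 = hour 13.
For model training: feature extraction (finishes hour 13); data validation (finishes hour 9); data ingestion (finishes hour 7). Taking the maximum gives a start of hour 13, and it finishes at 13 + 8 = hour 21.
Calibration has to wait for model training (finishes hour 21); data validation (finishes hour 9). The latest of these is hour 21, so calibration runs hour 21 to 21 + 2 = hour 23.

23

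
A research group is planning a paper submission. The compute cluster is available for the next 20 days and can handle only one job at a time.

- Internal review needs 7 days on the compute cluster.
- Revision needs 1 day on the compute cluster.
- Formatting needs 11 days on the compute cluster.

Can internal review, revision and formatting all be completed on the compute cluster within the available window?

Yes

Running back to back, the jobs need 7 + 1 + 11 = 19 days on the compute cluster.
Since 19 ≤ 20, they fit within the window.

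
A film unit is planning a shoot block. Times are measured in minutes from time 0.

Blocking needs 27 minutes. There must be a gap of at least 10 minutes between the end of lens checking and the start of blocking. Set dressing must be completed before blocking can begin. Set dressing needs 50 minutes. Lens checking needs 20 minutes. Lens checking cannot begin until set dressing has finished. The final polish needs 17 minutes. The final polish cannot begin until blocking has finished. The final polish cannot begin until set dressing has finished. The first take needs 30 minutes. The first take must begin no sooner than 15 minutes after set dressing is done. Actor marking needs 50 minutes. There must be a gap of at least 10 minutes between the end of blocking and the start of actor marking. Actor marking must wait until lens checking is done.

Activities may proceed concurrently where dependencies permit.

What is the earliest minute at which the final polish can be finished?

Set dressing can start immediately at minute 0; it finishes at minute 50.
Lens checking waits on set dressing (finishes minute 50), so it starts at minute 50 and finishes at 50 + 20 = minute 70.
Blocking has to wait for lens checking (finishes minute 70, plus 10-minute gap → minute 80); set dressing (finishes minute 50). The latest of these is minute 80, so blocking runs minute 80 to 80 + 27 = minute 107.
The final polish has to wait for blocking (finishes minute 107); set dressing (finishes minute 50). The latest of these is minute 107, so the final polish runs minute 107 to 107 + 17 = minute 124.

124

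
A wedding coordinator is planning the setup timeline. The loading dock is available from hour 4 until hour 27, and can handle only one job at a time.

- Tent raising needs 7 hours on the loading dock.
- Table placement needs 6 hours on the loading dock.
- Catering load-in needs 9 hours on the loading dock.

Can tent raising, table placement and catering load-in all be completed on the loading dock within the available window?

Yes

The loading dock window is 27 − 4 = 23 hours.
Running back to back, the jobs need 7 + 6 + 9 = 22 hours on the loading dock.
Since 22 ≤ 23, they fit within the window.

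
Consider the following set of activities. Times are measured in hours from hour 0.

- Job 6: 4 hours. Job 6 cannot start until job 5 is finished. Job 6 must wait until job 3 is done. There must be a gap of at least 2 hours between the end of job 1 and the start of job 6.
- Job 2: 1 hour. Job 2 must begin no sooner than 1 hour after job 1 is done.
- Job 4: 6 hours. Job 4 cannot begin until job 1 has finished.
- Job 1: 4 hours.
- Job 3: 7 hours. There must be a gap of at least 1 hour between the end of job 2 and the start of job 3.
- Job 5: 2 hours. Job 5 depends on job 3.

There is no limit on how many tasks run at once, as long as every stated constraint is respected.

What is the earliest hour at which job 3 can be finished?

Nothing blocks job 1, so it runs from hour 0 to hour 4.
Job 2 cannot begin until job 1 (finishes hour 4, plus 1-hour gap → hour 5). It runs from hour 5 to 5 + 1 = hour 6.
Job 3 cannot begin until job 2 (finishes hour 6, plus 1-hour gap → hour 7). It runs from hour 7 to 7 + 7 = hour 14.

14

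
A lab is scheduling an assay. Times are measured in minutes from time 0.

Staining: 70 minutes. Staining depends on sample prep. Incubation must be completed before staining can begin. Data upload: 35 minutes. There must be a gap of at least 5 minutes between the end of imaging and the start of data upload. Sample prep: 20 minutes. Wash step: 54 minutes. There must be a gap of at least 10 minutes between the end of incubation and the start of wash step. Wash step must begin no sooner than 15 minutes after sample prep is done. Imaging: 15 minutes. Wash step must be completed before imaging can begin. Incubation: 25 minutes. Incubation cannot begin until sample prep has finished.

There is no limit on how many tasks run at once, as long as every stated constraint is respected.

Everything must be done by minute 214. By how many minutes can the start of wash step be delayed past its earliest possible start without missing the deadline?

Nothing blocks sample prep, so it runs from minute 0 to minute 20.
Incubation waits on sample prep (finishes minute 20), so it starts at minute 20 and finishes at 20 + 25 = minute 45.
Wash step has to wait for incubation (finishes minute 45, plus 10-minute gap → minute 55); sample prep (finishes minute 20, plus 15-minute gap → minute 35). The latest of these is minute 55, so wash step runs minute 55 to 55 + 54 = minute 109.

Working backward from the deadline:
Data upload must finish by minute 214; it takes 35 minutes, so it must start by 214 − 35 = minute 179.
Imaging must finish before data upload (must start by minute 179, minus 5-minute gap → minute 174). With a 15-minute duration, imaging must start by 174 − 15 = minute 159.
Wash step has to be done before imaging (must start by minute 159). That means finishing by minute 159, i.e. starting by 159 − 54 = minute 105.
So wash step can start as early as minute 55 and as late as minute 105, giving 105 − 55 = 50 minutes of slack.

50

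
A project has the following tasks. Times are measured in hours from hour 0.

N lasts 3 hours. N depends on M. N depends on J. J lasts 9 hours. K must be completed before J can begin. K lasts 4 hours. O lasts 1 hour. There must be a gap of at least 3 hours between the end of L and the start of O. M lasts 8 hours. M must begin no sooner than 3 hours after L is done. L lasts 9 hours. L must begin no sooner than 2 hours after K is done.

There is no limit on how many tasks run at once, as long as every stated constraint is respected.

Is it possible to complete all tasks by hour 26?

K has no prerequisites, so it starts at hour 0 and finishes at hour 4.
L waits on K (finishes hour 4, plus 2-hour gap → hour 6), so it starts at hour 6 and finishes at 6 + 9 = hour 15.
After L (finishes hour 15, plus 3-hour gap → hour 18), O can start at hour 18 and finishes at hour 19.
After L (finishes hour 15, plus 3-hour gap → hour 18), M can start at hour 18 and finishes at hour 26.
J waits on K (finishes hour 4), so it starts at hour 4 and finishes at 4 + 9 = hour 13.
For N: M (finishes hour 26); J (finishes hour 13). Taking the maximum gives a start of hour 26, and it finishes at 26 + 3 = hour 29.
The earliest everything can be done is hour 29, which is after the deadline of 26, so it is not possible.

No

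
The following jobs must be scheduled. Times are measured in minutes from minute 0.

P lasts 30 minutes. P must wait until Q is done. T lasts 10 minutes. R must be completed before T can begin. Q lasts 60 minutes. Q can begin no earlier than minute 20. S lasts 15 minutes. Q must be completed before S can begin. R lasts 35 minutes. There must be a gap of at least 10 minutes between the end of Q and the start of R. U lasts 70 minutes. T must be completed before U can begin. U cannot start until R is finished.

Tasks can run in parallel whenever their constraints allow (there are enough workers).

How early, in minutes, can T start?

125

Q cannot begin until its own release at minute 20. It runs from minute 20 to 20 + 60 = minute 80.
After Q (finishes minute 80, plus 10-minute gap → minute 90), R can start at minute 90 and finishes at minute 125.
T waits on R (finishes minute 125), so the earliest it can start is minute 125.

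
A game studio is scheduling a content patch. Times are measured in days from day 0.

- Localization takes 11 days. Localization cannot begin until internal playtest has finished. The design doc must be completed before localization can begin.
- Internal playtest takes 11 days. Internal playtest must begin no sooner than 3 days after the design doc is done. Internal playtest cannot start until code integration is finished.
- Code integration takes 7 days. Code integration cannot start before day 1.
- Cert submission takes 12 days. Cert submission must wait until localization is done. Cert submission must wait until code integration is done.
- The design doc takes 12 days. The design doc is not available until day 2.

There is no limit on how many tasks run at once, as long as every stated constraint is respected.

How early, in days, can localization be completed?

Code integration cannot begin until its own release at day 1. It runs from day 1 to 1 + 7 = day 8.
The design doc cannot begin until its own release at day 2. It runs from day 2 to 2 + 12 = day 14.
Internal playtest cannot start until the design doc (finishes day 14, plus 3-day gap → day 17); code integration (finishes day 8). The controlling bound is day 17, so internal playtest finishes at 17 + 11 = day 28.
Localization cannot start until internal playtest (finishes day 28); the design doc (finishes day 14). The controlling bound is day 28, so localization finishes at 28 + 11 = day 39.

39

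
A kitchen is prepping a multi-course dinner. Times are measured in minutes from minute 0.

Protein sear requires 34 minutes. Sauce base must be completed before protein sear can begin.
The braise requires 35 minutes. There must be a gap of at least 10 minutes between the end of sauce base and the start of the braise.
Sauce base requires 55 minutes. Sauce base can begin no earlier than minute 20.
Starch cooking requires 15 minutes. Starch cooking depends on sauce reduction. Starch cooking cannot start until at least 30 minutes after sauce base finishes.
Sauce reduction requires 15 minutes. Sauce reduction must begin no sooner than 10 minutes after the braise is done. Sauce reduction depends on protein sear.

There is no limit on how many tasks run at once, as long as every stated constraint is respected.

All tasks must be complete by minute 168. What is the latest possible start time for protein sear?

Nothing follows starch cooking; the deadline of minute 168 is its only limit. It must start by 168 − 15 = minute 153.
Sauce reduction feeds into starch cooking (must start by minute 153); so sauce reduction must finish by minute 153 and therefore start by minute 138.
Protein sear feeds into sauce reduction (must start by minute 138); so protein sear must finish by minute 138 and therefore start by minute 104.

104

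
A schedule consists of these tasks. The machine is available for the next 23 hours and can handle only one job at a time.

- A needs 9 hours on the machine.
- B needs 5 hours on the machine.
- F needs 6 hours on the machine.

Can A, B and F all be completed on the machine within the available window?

Running back to back, the jobs need 9 + 5 + 6 = 20 hours on the machine.
Since 20 ≤ 23, they fit within the window.

Yes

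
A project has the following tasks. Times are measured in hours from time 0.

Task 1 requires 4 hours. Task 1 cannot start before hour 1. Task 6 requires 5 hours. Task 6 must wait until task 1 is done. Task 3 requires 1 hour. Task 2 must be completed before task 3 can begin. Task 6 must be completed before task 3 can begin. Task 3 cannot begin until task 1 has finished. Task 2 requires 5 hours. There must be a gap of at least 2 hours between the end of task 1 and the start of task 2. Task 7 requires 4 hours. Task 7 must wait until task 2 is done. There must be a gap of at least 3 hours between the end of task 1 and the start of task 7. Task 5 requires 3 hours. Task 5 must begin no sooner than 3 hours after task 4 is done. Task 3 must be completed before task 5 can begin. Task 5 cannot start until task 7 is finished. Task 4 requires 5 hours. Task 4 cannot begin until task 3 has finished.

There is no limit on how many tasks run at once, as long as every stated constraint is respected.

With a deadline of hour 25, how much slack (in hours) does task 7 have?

6

After its own release at hour 1, task 1 can start at hour 1 and finishes at hour 5.
Task 2 waits on task 1 (finishes hour 5, plus 2-hour gap → hour 7), so it starts at hour 7 and finishes at 7 + 5 = hour 12.
Task 7 needs all of task 2 (finishes hour 12); task 1 (finishes hour 5, plus 3-hour gap → hour 8). That puts its earliest start at hour 12; it finishes at 12 + 4 = hour 16.

Working backward from the deadline:
To finish by hour 25, task 5 (duration 3) must start no later than hour 22.
Task 7 feeds into task 5 (must start by hour 22); so task 7 must finish by hour 22 and therefore start by hour 18.
So task 7 can start as early as hour 12 and as late as hour 18, giving 18 − 12 = 6 hours of slack.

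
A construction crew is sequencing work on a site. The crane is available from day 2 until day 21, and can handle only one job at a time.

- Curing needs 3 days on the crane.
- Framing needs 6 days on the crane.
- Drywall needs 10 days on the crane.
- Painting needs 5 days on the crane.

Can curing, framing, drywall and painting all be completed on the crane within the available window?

The crane window is 21 − 2 = 19 days.
Running back to back, the jobs need 3 + 6 + 10 + 5 = 24 days on the crane.
Since 24 > 19, they cannot all fit.

No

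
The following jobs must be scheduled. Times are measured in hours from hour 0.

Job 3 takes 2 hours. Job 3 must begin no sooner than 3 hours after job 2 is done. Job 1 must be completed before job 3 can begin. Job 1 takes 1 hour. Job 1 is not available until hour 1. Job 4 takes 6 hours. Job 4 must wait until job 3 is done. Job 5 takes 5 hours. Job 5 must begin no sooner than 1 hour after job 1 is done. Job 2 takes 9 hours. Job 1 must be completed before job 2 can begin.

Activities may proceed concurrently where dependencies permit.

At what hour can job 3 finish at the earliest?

Job 1 waits on its own release at hour 1, so it starts at hour 1 and finishes at 1 + 1 = hour 2.
Job 2 waits on job 1 (finishes hour 2), so it starts at hour 2 and finishes at 2 + 9 = hour 11.
Job 3 cannot start until job 2 (finishes hour 11, plus 3-hour gap → hour 14); job 1 (finishes hour 2). The controlling bound is hour 14, so job 3 finishes at 14 + 2 = hour 16.

16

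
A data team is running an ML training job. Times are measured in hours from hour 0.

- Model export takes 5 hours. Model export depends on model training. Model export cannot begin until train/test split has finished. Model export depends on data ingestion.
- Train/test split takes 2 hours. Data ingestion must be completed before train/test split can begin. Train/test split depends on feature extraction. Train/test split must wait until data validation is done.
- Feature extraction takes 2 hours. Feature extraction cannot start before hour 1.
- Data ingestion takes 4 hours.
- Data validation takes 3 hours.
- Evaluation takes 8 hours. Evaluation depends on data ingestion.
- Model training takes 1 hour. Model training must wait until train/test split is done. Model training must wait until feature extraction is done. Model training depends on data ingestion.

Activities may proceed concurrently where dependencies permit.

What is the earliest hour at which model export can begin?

After its own release at hour 1, feature extraction can start at hour 1 and finishes at hour 3.
Nothing blocks data validation, so it runs from hour 0 to hour 3.
Nothing blocks data ingestion, so it runs from hour 0 to hour 4.
For train/test split: data ingestion (finishes hour 4); feature extraction (finishes hour 3); data validation (finishes hour 3). Taking the maximum gives a start of hour 4, and it finishes at 4 + 2 = hour 6.
Model training cannot start until train/test split (finishes hour 6); feature extraction (finishes hour 3); data ingestion (finishes hour 4). The controlling bound is hour 6, so model training finishes at 6 + 1 = hour 7.
Model export waits on model training (finishes hour 7); train/test split (finishes hour 6); data ingestion (finishes hour 4). The latest of these is hour 7, which is the earliest model export can start.

7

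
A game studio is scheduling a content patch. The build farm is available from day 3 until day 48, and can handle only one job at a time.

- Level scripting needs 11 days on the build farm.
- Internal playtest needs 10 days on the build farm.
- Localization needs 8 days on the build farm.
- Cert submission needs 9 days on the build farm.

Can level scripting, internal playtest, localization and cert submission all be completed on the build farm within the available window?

The build farm window is 48 − 3 = 45 days.
Running back to back, the jobs need 11 + 10 + 8 + 9 = 38 days on the build farm.
Since 38 ≤ 45, they fit within the window.

Yes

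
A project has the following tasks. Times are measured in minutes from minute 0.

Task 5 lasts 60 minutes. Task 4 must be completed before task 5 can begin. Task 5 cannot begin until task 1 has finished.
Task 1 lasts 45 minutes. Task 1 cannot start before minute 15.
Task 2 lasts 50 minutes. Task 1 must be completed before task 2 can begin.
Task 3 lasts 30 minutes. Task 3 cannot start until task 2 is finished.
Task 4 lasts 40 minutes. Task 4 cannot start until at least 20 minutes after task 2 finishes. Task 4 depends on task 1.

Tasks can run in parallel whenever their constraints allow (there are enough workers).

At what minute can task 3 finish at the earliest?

140

After its own release at minute 15, task 1 can start at minute 15 and finishes at minute 60.
Task 2 cannot begin until task 1 (finishes minute 60). It runs from minute 60 to 60 + 50 = minute 110.
After task 2 (finishes minute 110), task 3 can start at minute 110 and finishes at minute 140.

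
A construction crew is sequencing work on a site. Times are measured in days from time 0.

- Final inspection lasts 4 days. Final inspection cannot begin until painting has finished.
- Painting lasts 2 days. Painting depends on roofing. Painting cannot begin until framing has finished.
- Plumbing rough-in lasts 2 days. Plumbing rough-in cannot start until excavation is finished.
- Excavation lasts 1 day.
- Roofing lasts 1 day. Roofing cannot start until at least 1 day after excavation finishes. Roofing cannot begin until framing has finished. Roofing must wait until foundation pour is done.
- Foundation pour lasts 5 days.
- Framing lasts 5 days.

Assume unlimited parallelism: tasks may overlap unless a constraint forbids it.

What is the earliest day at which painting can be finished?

Framing has no prerequisites, so it starts at day 0 and finishes at day 5.
Foundation pour can start immediately at day 0; it finishes at day 5.
Excavation can start immediately at day 0; it finishes at day 1.
Roofing has to wait for excavation (finishes day 1, plus 1-day gap → day 2); framing (finishes day 5); foundation pour (finishes day 5). The latest of these is day 5, so roofing runs day 5 to 5 + 1 = day 6.
For painting: roofing (finishes day 6); framing (finishes day 5). Taking the maximum gives a start of day 6, and it finishes at 6 + 2 = day 8.

8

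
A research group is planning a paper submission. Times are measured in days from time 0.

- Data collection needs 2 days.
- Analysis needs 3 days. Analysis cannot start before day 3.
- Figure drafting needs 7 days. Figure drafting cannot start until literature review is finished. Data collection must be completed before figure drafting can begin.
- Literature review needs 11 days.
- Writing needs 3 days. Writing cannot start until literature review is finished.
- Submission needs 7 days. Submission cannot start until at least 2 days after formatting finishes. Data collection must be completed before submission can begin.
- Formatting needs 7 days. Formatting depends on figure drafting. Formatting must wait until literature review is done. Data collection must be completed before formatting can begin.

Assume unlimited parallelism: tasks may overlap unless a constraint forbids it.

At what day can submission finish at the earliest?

Data collection has no prerequisites, so it starts at day 0 and finishes at day 2.
Literature review can start immediately at day 0; it finishes at day 11.
For figure drafting: literature review (finishes day 11); data collection (finishes day 2). Taking the maximum gives a start of day 11, and it finishes at 11 + 7 = day 18.
For formatting: figure drafting (finishes day 18); literature review (finishes day 11); data collection (finishes day 2). Taking the maximum gives a start of day 18, and it finishes at 18 + 7 = day 25.
Submission has to wait for formatting (finishes day 25, plus 2-day gap → day 27); data collection (finishes day 2). The latest of these is day 27, so submission runs day 27 to 27 + 7 = day 34.

34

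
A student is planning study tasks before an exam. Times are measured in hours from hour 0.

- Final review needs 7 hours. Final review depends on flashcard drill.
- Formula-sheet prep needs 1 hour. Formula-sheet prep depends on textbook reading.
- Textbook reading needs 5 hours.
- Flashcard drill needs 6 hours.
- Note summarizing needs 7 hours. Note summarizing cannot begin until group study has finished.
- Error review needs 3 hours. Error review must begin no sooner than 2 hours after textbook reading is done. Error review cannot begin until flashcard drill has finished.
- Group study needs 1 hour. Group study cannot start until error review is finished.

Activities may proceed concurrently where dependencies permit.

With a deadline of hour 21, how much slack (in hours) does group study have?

Flashcard drill has no prerequisites, so it starts at hour 0 and finishes at hour 6.
Nothing blocks textbook reading, so it runs from hour 0 to hour 5.
Error review cannot start until textbook reading (finishes hour 5, plus 2-hour gap → hour 7); flashcard drill (finishes hour 6). The controlling bound is hour 7, so error review finishes at 7 + 3 = hour 10.
After error review (finishes hour 10), group study can start at hour 10 and finishes at hour 11.

Working backward from the deadline:
To finish by hour 21, note summarizing (duration 7) must start no later than hour 14.
Since note summarizing (must start by hour 14) depends on it, group study must finish by hour 14. Backing off its 1-hour duration gives a latest start of hour 13.
So group study can start as early as hour 10 and as late as hour 13, giving 13 − 10 = 3 hours of slack.

3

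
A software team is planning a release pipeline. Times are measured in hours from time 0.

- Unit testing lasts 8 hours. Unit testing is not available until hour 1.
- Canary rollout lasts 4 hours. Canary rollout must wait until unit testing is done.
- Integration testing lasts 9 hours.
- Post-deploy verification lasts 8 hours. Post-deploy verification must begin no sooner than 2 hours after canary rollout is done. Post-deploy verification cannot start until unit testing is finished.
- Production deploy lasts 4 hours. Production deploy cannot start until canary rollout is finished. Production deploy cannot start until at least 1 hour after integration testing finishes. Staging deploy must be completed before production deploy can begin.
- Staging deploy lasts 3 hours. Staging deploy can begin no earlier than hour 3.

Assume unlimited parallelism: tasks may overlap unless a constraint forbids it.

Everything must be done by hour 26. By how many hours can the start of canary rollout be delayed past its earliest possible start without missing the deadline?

After its own release at hour 1, unit testing can start at hour 1 and finishes at hour 9.
After unit testing (finishes hour 9), canary rollout can start at hour 9 and finishes at hour 13.

Working backward from the deadline:
Nothing follows production deploy; the deadline of hour 26 is its only limit. It must start by 26 − 4 = hour 22.
To finish by hour 26, post-deploy verification (duration 8) must start no later than hour 18.
For canary rollout: production deploy (must start by hour 22); post-deploy verification (must start by hour 18, minus 2-hour gap → hour 16). The most restrictive is hour 16; with a 4-hour duration, canary rollout must start by hour 12.
So canary rollout can start as early as hour 9 and as late as hour 12, giving 12 − 9 = 3 hours of slack.

3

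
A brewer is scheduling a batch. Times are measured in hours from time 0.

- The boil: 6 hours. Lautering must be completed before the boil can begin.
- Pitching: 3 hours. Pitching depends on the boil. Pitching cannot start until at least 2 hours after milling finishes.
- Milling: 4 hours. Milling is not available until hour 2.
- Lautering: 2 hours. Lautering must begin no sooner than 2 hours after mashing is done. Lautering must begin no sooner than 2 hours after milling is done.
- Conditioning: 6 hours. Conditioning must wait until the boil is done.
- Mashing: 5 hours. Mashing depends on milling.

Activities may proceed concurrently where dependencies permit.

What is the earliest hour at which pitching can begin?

Milling cannot begin until its own release at hour 2. It runs from hour 2 to 2 + 4 = hour 6.
After milling (finishes hour 6), mashing can start at hour 6 and finishes at hour 11.
Lautering needs all of mashing (finishes hour 11, plus 2-hour gap → hour 13); milling (finishes hour 6, plus 2-hour gap → hour 8). That puts its earliest start at hour 13; it finishes at 13 + 2 = hour 15.
The boil waits on lautering (finishes hour 15), so it starts at hour 15 and finishes at 15 + 6 = hour 21.
Pitching waits on the boil (finishes hour 21); milling (finishes hour 6, plus 2-hour gap → hour 8). The latest of these is hour 21, which is the earliest pitching can start.

21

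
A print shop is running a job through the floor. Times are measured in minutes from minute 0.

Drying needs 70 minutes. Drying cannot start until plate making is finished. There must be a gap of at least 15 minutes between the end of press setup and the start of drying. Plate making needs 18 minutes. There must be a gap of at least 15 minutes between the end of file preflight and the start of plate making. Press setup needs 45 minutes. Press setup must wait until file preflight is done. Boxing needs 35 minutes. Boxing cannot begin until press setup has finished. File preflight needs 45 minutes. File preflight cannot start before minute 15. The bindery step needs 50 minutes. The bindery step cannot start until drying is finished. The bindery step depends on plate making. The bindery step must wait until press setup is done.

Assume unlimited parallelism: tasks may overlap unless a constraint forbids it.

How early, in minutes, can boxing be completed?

After its own release at minute 15, file preflight can start at minute 15 and finishes at minute 60.
Press setup waits on file preflight (finishes minute 60), so it starts at minute 60 and finishes at 60 + 45 = minute 105.
After press setup (finishes minute 105), boxing can start at minute 105 and finishes at minute 140.

140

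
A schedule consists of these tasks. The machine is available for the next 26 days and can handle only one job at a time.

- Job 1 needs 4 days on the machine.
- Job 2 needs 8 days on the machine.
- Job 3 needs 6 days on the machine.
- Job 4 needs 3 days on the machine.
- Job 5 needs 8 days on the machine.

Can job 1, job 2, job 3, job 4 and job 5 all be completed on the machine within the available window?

Running back to back, the jobs need 4 + 8 + 6 + 3 + 8 = 29 days on the machine.
Since 29 > 26, they cannot all fit.

No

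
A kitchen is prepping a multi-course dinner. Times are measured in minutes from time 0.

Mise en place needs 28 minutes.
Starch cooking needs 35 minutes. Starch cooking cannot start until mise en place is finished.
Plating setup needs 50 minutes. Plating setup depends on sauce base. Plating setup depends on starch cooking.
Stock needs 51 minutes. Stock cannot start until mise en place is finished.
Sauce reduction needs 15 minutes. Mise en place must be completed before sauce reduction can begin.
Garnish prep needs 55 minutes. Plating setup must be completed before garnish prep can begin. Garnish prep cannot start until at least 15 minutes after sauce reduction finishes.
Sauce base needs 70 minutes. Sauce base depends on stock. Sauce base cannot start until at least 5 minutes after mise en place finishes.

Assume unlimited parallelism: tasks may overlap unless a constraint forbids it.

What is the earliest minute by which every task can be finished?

254

Nothing blocks mise en place, so it runs from minute 0 to minute 28.
After mise en place (finishes minute 28), starch cooking can start at minute 28 and finishes at minute 63.
Sauce reduction cannot begin until mise en place (finishes minute 28). It runs from minute 28 to 28 + 15 = minute 43.
Stock waits on mise en place (finishes minute 28), so it starts at minute 28 and finishes at 28 + 51 = minute 79.
Sauce base has to wait for stock (finishes minute 79); mise en place (finishes minute 28, plus 5-minute gap → minute 33). The latest of these is minute 79, so sauce base runs minute 79 to 79 + 70 = minute 149.
Plating setup needs all of sauce base (finishes minute 149); starch cooking (finishes minute 63). That puts its earliest start at minute 149; it finishes at 149 + 50 = minute 199.
Garnish prep cannot start until plating setup (finishes minute 199); sauce reduction (finishes minute 43, plus 15-minute gap → minute 58). The controlling bound is minute 199, so garnish prep finishes at 199 + 55 = minute 254.
All tasks are finished once the last one completes. Finish times: Mise en place at 28, Stock at 79, Sauce base at 149, Sauce reduction at 43, Starch cooking at 63, Plating setup at 199, Garnish prep at 254. The latest is minute 254.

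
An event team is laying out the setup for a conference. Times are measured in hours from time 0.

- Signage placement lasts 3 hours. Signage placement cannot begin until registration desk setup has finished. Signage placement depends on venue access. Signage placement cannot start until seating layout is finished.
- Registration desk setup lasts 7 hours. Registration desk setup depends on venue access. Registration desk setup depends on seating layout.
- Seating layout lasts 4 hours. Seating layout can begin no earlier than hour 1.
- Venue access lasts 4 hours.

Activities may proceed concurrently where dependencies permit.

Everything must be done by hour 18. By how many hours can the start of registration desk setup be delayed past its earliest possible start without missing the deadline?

After its own release at hour 1, seating layout can start at hour 1 and finishes at hour 5.
Nothing blocks venue access, so it runs from hour 0 to hour 4.
Registration desk setup has to wait for venue access (finishes hour 4); seating layout (finishes hour 5). The latest of these is hour 5, so registration desk setup runs hour 5 to 5 + 7 = hour 12.

Working backward from the deadline:
Signage placement must finish by hour 18; it takes 3 hours, so it must start by 18 − 3 = hour 15.
Registration desk setup has to be done before signage placement (must start by hour 15). That means finishing by hour 15, i.e. starting by 15 − 7 = hour 8.
So registration desk setup can start as early as hour 5 and as late as hour 8, giving 8 − 5 = 3 hours of slack.

3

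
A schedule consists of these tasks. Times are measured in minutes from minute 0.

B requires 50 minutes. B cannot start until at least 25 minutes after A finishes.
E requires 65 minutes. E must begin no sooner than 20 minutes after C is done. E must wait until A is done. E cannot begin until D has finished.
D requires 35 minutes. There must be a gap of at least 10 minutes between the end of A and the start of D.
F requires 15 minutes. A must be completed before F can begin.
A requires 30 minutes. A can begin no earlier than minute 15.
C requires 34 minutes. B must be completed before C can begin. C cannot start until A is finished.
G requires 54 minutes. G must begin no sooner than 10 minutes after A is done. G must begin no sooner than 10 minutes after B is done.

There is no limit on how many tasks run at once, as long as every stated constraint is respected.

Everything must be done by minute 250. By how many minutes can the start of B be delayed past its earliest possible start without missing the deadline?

11

A waits on its own release at minute 15, so it starts at minute 15 and finishes at 15 + 30 = minute 45.
B waits on A (finishes minute 45, plus 25-minute gap → minute 70), so it starts at minute 70 and finishes at 70 + 50 = minute 120.

Working backward from the deadline:
To finish by minute 250, E (duration 65) must start no later than minute 185.
Since E (must start by minute 185, minus 20-minute gap → minute 165) depends on it, C must finish by minute 165. Backing off its 34-minute duration gives a latest start of minute 131.
To finish by minute 250, G (duration 54) must start no later than minute 196.
B has several dependents: C (must start by minute 131); G (must start by minute 196, minus 10-minute gap → minute 186). The earliest of those limits is minute 131, so B must start by 131 − 50 = minute 81.
So B can start as early as minute 70 and as late as minute 81, giving 81 − 70 = 11 minutes of slack.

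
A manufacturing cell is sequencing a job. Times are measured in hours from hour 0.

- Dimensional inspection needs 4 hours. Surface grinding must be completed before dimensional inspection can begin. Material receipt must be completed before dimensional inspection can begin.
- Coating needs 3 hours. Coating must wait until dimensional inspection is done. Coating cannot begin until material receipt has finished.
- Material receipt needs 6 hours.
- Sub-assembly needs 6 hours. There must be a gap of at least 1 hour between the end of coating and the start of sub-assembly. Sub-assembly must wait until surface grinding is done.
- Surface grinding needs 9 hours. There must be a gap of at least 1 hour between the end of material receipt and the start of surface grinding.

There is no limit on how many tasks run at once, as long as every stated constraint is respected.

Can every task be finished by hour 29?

No

Nothing blocks material receipt, so it runs from hour 0 to hour 6.
Surface grinding waits on material receipt (finishes hour 6, plus 1-hour gap → hour 7), so it starts at hour 7 and finishes at 7 + 9 = hour 16.
Dimensional inspection has to wait for surface grinding (finishes hour 16); material receipt (finishes hour 6). The latest of these is hour 16, so dimensional inspection runs hour 16 to 16 + 4 = hour 20.
Coating has to wait for dimensional inspection (finishes hour 20); material receipt (finishes hour 6). The latest of these is hour 20, so coating runs hour 20 to 20 + 3 = hour 23.
Sub-assembly needs all of coating (finishes hour 23, plus 1-hour gap → hour 24); surface grinding (finishes hour 16). That puts its earliest start at hour 24; it finishes at 24 + 6 = hour 30.
The earliest everything can be done is hour 30, which is after the deadline of 29, so it is not possible.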